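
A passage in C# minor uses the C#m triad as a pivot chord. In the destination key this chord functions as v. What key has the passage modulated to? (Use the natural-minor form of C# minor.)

F# minor

The numeral v denotes a minor triad on scale degree 5. With C# on degree 5, the tonic of the new key is F#.
Degree 5 carries a minor triad in natural-minor keys, so the destination is F# minor.
Check: the diatonic triads of F# minor (natural minor) are F#m (i), G#dim (ii°), A (III), Bm (iv), C#m (v), D (VI), E (VII) — C#m is indeed v.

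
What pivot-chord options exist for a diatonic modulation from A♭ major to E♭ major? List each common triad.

Triads in A♭ major: A♭ (I), B♭m (ii), Cm (iii), D♭ (IV), E♭ (V), Fm (vi), Gdim (vii°).
Triads in E♭ major: E♭ (I), Fm (ii), Gm (iii), A♭ (IV), B♭ (V), Cm (vi), Ddim (vii°).
Shared triads with their functions: A♭ (I in A♭ major, IV in E♭ major); Cm (iii in A♭ major, vi in E♭ major); E♭ (V in A♭ major, I in E♭ major); Fm (vi in A♭ major, ii in E♭ major).

A♭, Cm, E♭, Fm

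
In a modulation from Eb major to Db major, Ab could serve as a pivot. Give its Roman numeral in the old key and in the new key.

IV in Eb major; V in Db major

The scale of Eb major is Eb F G Ab Bb C D; Ab is degree 4, and the triad built there (Ab-C-Eb) is major, so it is IV.
The scale of Db major is Db Eb F Gb Ab Bb C; Ab is degree 5, and the triad built there (Ab-C-Eb) is major, so it is V.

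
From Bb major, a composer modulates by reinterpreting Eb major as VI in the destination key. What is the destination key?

The numeral VI denotes a major triad on scale degree 6. With Eb on degree 6, the tonic of the new key is G.
Degree 6 carries a major triad in minor keys, so the destination is G minor.
Check: the diatonic triads of G minor (natural minor) are Gm (i), Adim (ii°), Bb (III), Cm (iv), Dm (v), Eb (VI), F (VII) — Eb major is indeed VI.

G minor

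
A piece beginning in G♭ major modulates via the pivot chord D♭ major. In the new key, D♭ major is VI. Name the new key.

F minor

The numeral VI denotes a major triad on scale degree 6. With D♭ on degree 6, the tonic of the new key is F.
Degree 6 carries a major triad in minor keys, so the destination is F minor.
Check: the diatonic triads of F minor (natural minor) are Fm (i), Gdim (ii°), A♭ (III), B♭m (iv), Cm (v), D♭ (VI), E♭ (VII) — D♭ major is indeed VI.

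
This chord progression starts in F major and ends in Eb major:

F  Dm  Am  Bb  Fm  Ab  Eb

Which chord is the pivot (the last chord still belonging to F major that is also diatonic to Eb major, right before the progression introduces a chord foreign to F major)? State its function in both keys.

Bb — IV in F major, V in Eb major

Chords diatonic to F major: F, Gm, Am, Bb, C, Dm, Edim.
Reading the progression, the first chord not in that set is Fm, so the modulation leaves F major there.
The chord immediately before Fm is Bb, which is diatonic to both keys: IV in F major and V in Eb major.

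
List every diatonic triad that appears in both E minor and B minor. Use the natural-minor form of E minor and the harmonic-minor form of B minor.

Em, G, Bm

Triads in E minor (natural minor): Em (i), F#dim (ii°), G (III), Am (iv), Bm (v), C (VI), D (VII).
Triads in B minor (harmonic minor): Bm (i), C#dim (ii°), Daug (III+), Em (iv), F# (V), G (VI), A#dim (vii°).
Shared triads with their functions: Em (i in E minor, iv in B minor); G (III in E minor, VI in B minor); Bm (v in E minor, i in B minor).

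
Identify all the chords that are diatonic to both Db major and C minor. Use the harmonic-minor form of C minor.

Triads in Db major: Db (I), Ebm (ii), Fm (iii), Gb (IV), Ab (V), Bbm (vi), Cdim (vii°).
Triads in C minor (harmonic minor): Cm (i), Ddim (ii°), Ebaug (III+), Fm (iv), G (V), Ab (VI), Bdim (vii°).
Shared triads with their functions: Fm (iii in Db major, iv in C minor); Ab (V in Db major, VI in C minor).

Fm, Ab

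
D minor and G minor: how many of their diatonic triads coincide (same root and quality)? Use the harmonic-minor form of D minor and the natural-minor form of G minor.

3

Diatonic triads of D minor (harmonic minor): D minor (i), E diminished (ii°), F augmented (III+), G minor (iv), A major (V), Bb major (VI), C# diminished (vii°).
Diatonic triads of G minor (natural minor): G minor (i), A diminished (ii°), Bb major (III), C minor (iv), D minor (v), Eb major (VI), F major (VII).
Matching root and quality in both lists: D minor, G minor, Bb major.
That gives 3 common triads.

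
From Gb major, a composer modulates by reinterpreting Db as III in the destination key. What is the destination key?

The numeral III denotes a major triad on scale degree 3. With Db on degree 3, the tonic of the new key is Bb.
Degree 3 carries a major triad in natural-minor keys, so the destination is Bb minor.
Check: the diatonic triads of Bb minor (natural minor) are Bbm (i), Cdim (ii°), Db (III), Ebm (iv), Fm (v), Gb (VI), Ab (VII) — Db is indeed III.

Bb minor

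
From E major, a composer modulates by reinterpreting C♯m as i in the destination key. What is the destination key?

The numeral i denotes a minor triad on scale degree 1. With C♯ on degree 1, the tonic of the new key is C♯.
Degree 1 carries a minor triad in minor keys, so the destination is C♯ minor.
Check: the diatonic triads of C♯ minor (natural minor) are C♯m (i), D♯dim (ii°), E (III), F♯m (iv), G♯m (v), A (VI), B (VII) — C♯m is indeed i.

C♯ minor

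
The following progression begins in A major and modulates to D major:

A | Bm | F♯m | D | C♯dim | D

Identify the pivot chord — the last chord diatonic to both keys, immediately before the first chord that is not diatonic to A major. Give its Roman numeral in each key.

Chords diatonic to A major: A, Bm, C♯m, D, E, F♯m, G♯dim.
Reading the progression, the first chord not in that set is C♯dim, so the modulation leaves A major there.
The chord immediately before C♯dim is D, which is diatonic to both keys: IV in A major and I in D major.

D — IV in A major, I in D major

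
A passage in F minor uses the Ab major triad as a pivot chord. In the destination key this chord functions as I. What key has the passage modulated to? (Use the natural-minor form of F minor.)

The numeral I denotes a major triad on scale degree 1. With Ab on degree 1, the tonic of the new key is Ab.
Degree 1 carries a major triad in major keys, so the destination is Ab major.
Check: the diatonic triads of Ab major are Ab (I), Bbm (ii), Cm (iii), Db (IV), Eb (V), Fm (vi), Gdim (vii°) — Ab major is indeed I.

Ab major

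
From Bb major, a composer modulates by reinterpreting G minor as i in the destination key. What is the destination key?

The numeral i denotes a minor triad on scale degree 1. With G on degree 1, the tonic of the new key is G.
Degree 1 carries a minor triad in minor keys, so the destination is G minor.
Check: the diatonic triads of G minor (natural minor) are Gm (i), Adim (ii°), Bb (III), Cm (iv), Dm (v), Eb (VI), F (VII) — G minor is indeed i.

G minor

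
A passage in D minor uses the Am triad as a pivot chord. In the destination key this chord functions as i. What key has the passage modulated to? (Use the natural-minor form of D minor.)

A minor

The numeral i denotes a minor triad on scale degree 1. With A on degree 1, the tonic of the new key is A.
Degree 1 carries a minor triad in minor keys, so the destination is A minor.
Check: the diatonic triads of A minor (natural minor) are Am (i), Bdim (ii°), C (III), Dm (iv), Em (v), F (VI), G (VII) — Am is indeed i.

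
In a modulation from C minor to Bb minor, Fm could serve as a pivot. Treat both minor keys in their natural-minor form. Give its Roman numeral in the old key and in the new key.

The scale of C minor (natural minor) is C D Eb F G Ab Bb; F is degree 4, and the triad built there (F-Ab-C) is minor, so it is iv.
The scale of Bb minor (natural minor) is Bb C Db Eb F Gb Ab; F is degree 5, and the triad built there (F-Ab-C) is minor, so it is v.

iv in C minor; v in Bb minor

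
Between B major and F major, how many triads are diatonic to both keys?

0

Diatonic triads of B major: B (I), C#m (ii), D#m (iii), E (IV), F# (V), G#m (vi), A#dim (vii°).
Diatonic triads of F major: F (I), Gm (ii), Am (iii), Bb (IV), C (V), Dm (vi), Edim (vii°).
No triad has the same root and quality in both keys.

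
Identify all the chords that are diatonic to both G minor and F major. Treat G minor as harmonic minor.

Triads in G minor (harmonic minor): Gm (i), Adim (ii°), B♭aug (III+), Cm (iv), D (V), E♭ (VI), F♯dim (vii°).
Triads in F major: F (I), Gm (ii), Am (iii), B♭ (IV), C (V), Dm (vi), Edim (vii°).
Shared triads with their functions: Gm (i in G minor, ii in F major).

Gm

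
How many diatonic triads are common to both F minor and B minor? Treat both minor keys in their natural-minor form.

0

Diatonic triads of F minor (natural minor): F minor (i), G diminished (ii°), Ab major (III), Bb minor (iv), C minor (v), Db major (VI), Eb major (VII).
Diatonic triads of B minor (natural minor): B minor (i), C# diminished (ii°), D major (III), E minor (iv), F# minor (v), G major (VI), A major (VII).
No triad has the same root and quality in both keys.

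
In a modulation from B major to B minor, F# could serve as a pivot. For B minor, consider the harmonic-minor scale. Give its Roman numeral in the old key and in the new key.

The scale of B major is B C# D# E F# G# A#; F# is degree 5, and the triad built there (F#-A#-C#) is major, so it is V.
The scale of B minor (harmonic minor) is B C# D E F# G A#; F# is degree 5, and the triad built there (F#-A#-C#) is major, so it is V.

V in B major; V in B minor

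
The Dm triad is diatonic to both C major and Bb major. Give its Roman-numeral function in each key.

ii in C major; iii in Bb major

The scale of C major is C D E F G A B; D is degree 2, and the triad built there (D-F-A) is minor, so it is ii.
The scale of Bb major is Bb C D Eb F G A; D is degree 3, and the triad built there (D-F-A) is minor, so it is iii.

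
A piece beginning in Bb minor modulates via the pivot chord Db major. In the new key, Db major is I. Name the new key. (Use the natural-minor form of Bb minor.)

The numeral I denotes a major triad on scale degree 1. With Db on degree 1, the tonic of the new key is Db.
Degree 1 carries a major triad in major keys, so the destination is Db major.
Check: the diatonic triads of Db major are Db (I), Ebm (ii), Fm (iii), Gb (IV), Ab (V), Bbm (vi), Cdim (vii°) — Db major is indeed I.

Db major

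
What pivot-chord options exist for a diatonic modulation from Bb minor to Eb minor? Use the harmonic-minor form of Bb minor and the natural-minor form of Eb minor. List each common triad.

Bbm, Ebm, Gb

Triads in Bb minor (harmonic minor): Bbm (i), Cdim (ii°), Dbaug (III+), Ebm (iv), F (V), Gb (VI), Adim (vii°).
Triads in Eb minor (natural minor): Ebm (i), Fdim (ii°), Gb (III), Abm (iv), Bbm (v), Cb (VI), Db (VII).
Shared triads with their functions: Bbm (i in Bb minor, v in Eb minor); Ebm (iv in Bb minor, i in Eb minor); Gb (VI in Bb minor, III in Eb minor).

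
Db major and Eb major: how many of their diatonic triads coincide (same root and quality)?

Diatonic triads of Db major: Db (I), Ebm (ii), Fm (iii), Gb (IV), Ab (V), Bbm (vi), Cdim (vii°).
Diatonic triads of Eb major: Eb (I), Fm (ii), Gm (iii), Ab (IV), Bb (V), Cm (vi), Ddim (vii°).
Matching root and quality in both lists: Fm, Ab.
That gives 2 common triads.

2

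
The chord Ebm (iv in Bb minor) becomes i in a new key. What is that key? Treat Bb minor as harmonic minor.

The numeral i denotes a minor triad on scale degree 1. With Eb on degree 1, the tonic of the new key is Eb.
Degree 1 carries a minor triad in minor keys, so the destination is Eb minor.
Check: the diatonic triads of Eb minor (natural minor) are Ebm (i), Fdim (ii°), Gb (III), Abm (iv), Bbm (v), Cb (VI), Db (VII) — Ebm is indeed i.

Eb minor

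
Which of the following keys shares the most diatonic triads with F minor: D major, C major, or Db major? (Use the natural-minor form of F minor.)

Triads of F minor (natural minor): F minor (i), G diminished (ii°), Ab major (III), Bb minor (iv), C minor (v), Db major (VI), Eb major (VII).
D major shares 0: none.
C major shares 0: none.
Db major shares 4: Fm, Ab, Bbm, Db.
The most common triads (4) are shared with Db major.

Db major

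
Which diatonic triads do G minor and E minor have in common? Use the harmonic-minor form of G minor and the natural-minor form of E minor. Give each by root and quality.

Triads in G minor (harmonic minor): Gm (i), Adim (ii°), Bbaug (III+), Cm (iv), D (V), Eb (VI), F#dim (vii°).
Triads in E minor (natural minor): Em (i), F#dim (ii°), G (III), Am (iv), Bm (v), C (VI), D (VII).
Shared triads with their functions: D (V in G minor, VII in E minor); F#dim (vii° in G minor, ii° in E minor).

D, F#dim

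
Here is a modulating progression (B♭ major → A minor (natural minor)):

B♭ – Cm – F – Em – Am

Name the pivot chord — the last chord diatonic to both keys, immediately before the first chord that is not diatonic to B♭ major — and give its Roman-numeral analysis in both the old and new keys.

F — V in B♭ major, VI in A minor

Chords diatonic to B♭ major: B♭, Cm, Dm, E♭, F, Gm, Adim.
Reading the progression, the first chord not in that set is Em, so the modulation leaves B♭ major there.
The chord immediately before Em is F, which is diatonic to both keys: V in B♭ major and VI in A minor.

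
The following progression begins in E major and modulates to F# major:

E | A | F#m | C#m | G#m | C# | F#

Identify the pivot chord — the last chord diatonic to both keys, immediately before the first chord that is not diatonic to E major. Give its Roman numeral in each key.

Chords diatonic to E major: E, F#m, G#m, A, B, C#m, D#dim.
Reading the progression, the first chord not in that set is C#, so the modulation leaves E major there.
The chord immediately before C# is G#m, which is diatonic to both keys: iii in E major and ii in F# major.

G#m — iii in E major, ii in F# major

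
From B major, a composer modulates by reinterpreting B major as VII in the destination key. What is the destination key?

The numeral VII denotes a major triad on scale degree 7. With B on degree 7, the tonic of the new key is C#.
Degree 7 carries a major triad in natural-minor keys, so the destination is C# minor.
Check: the diatonic triads of C# minor (natural minor) are C#m (i), D#dim (ii°), E (III), F#m (iv), G#m (v), A (VI), B (VII) — B major is indeed VII.

C# minor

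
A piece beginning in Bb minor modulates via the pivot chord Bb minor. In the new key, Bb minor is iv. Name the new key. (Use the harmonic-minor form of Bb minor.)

F minor

The numeral iv denotes a minor triad on scale degree 4. With Bb on degree 4, the tonic of the new key is F.
Degree 4 carries a minor triad in minor keys, so the destination is F minor.
Check: the diatonic triads of F minor (natural minor) are Fm (i), Gdim (ii°), Ab (III), Bbm (iv), Cm (v), Db (VI), Eb (VII) — Bb minor is indeed iv.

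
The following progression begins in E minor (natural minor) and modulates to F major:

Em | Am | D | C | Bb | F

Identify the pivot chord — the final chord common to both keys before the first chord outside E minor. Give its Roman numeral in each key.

Chords diatonic to E minor: Em, F#dim, G, Am, Bm, C, D.
Reading the progression, the first chord not in that set is Bb, so the modulation leaves E minor there.
The chord immediately before Bb is C, which is diatonic to both keys: VI in E minor and V in F major.

C — VI in E minor, V in F major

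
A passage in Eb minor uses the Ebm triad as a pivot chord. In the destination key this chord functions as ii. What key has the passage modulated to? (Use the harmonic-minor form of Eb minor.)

Db major

The numeral ii denotes a minor triad on scale degree 2. With Eb on degree 2, the tonic of the new key is Db.
Degree 2 carries a minor triad in major keys, so the destination is Db major.
Check: the diatonic triads of Db major are Db (I), Ebm (ii), Fm (iii), Gb (IV), Ab (V), Bbm (vi), Cdim (vii°) — Ebm is indeed ii.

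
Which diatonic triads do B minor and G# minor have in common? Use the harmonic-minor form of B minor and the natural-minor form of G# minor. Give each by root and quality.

F#, A#dim

Triads in B minor (harmonic minor): Bm (i), C#dim (ii°), Daug (III+), Em (iv), F# (V), G (VI), A#dim (vii°).
Triads in G# minor (natural minor): G#m (i), A#dim (ii°), B (III), C#m (iv), D#m (v), E (VI), F# (VII).
Shared triads with their functions: F# (V in B minor, VII in G# minor); A#dim (vii° in B minor, ii° in G# minor).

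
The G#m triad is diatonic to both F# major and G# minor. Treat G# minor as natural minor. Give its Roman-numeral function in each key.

ii in F# major; i in G# minor

The scale of F# major is F# G# A# B C# D# E#; G# is degree 2, and the triad built there (G#-B-D#) is minor, so it is ii.
The scale of G# minor (natural minor) is G# A# B C# D# E F#; G# is degree 1, and the triad built there (G#-B-D#) is minor, so it is i.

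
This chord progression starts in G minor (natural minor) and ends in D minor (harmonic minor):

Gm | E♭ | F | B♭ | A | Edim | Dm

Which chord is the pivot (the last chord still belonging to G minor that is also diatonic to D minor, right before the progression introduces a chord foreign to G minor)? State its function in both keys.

Chords diatonic to G minor: Gm, Adim, B♭, Cm, Dm, E♭, F.
Reading the progression, the first chord not in that set is A, so the modulation leaves G minor there.
The chord immediately before A is B♭, which is diatonic to both keys: III in G minor and VI in D minor.

B♭ — III in G minor, VI in D minor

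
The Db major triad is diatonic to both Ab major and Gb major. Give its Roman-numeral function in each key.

IV in Ab major; V in Gb major

The scale of Ab major is Ab Bb C Db Eb F G; Db is degree 4, and the triad built there (Db-F-Ab) is major, so it is IV.
The scale of Gb major is Gb Ab Bb Cb Db Eb F; Db is degree 5, and the triad built there (Db-F-Ab) is major, so it is V.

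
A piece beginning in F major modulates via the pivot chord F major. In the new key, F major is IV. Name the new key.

The numeral IV denotes a major triad on scale degree 4. With F on degree 4, the tonic of the new key is C.
Degree 4 carries a major triad in major keys, so the destination is C major.
Check: the diatonic triads of C major are C (I), Dm (ii), Em (iii), F (IV), G (V), Am (vi), Bdim (vii°) — F major is indeed IV.

C major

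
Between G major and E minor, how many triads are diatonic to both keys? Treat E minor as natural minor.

7

Diatonic triads of G major: G (I), Am (ii), Bm (iii), C (IV), D (V), Em (vi), F#dim (vii°).
Diatonic triads of E minor (natural minor): Em (i), F#dim (ii°), G (III), Am (iv), Bm (v), C (VI), D (VII).
Matching root and quality in both lists: G, Am, Bm, C, D, Em, F#dim.
That gives 7 common triads.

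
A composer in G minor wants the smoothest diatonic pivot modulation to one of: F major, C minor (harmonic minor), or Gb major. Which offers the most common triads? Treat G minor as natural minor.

Triads of G minor (natural minor): G minor (i), A diminished (ii°), Bb major (III), C minor (iv), D minor (v), Eb major (VI), F major (VII).
F major shares 4: Gm, Bb, Dm, F.
C minor (harmonic minor) shares 1: Cm.
Gb major shares 0: none.
The most common triads (4) are shared with F major.

F major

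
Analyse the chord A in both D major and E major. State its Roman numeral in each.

V in D major; IV in E major

The scale of D major is D E F♯ G A B C♯; A is degree 5, and the triad built there (A-C♯-E) is major, so it is V.
The scale of E major is E F♯ G♯ A B C♯ D♯; A is degree 4, and the triad built there (A-C♯-E) is major, so it is IV.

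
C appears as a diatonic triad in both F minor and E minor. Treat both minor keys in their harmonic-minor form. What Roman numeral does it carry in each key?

The scale of F minor (harmonic minor) is F G Ab Bb C Db E; C is degree 5, and the triad built there (C-E-G) is major, so it is V.
The scale of E minor (harmonic minor) is E F# G A B C D#; C is degree 6, and the triad built there (C-E-G) is major, so it is VI.

V in F minor; VI in E minor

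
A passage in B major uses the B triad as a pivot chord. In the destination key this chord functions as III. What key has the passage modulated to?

G# minor

The numeral III denotes a major triad on scale degree 3. With B on degree 3, the tonic of the new key is G#.
Degree 3 carries a major triad in natural-minor keys, so the destination is G# minor.
Check: the diatonic triads of G# minor (natural minor) are G#m (i), A#dim (ii°), B (III), C#m (iv), D#m (v), E (VI), F# (VII) — B is indeed III.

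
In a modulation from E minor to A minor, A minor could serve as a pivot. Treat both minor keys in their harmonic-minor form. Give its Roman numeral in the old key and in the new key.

The scale of E minor (harmonic minor) is E F# G A B C D#; A is degree 4, and the triad built there (A-C-E) is minor, so it is iv.
The scale of A minor (harmonic minor) is A B C D E F G#; A is degree 1, and the triad built there (A-C-E) is minor, so it is i.

iv in E minor; i in A minor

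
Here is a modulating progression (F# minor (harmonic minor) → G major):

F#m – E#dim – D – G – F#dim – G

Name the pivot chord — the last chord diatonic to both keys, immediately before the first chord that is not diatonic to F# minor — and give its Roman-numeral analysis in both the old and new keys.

Chords diatonic to F# minor: F#m, G#dim, Aaug, Bm, C#, D, E#dim.
Reading the progression, the first chord not in that set is G, so the modulation leaves F# minor there.
The chord immediately before G is D, which is diatonic to both keys: VI in F# minor and V in G major.

D — VI in F# minor, V in G major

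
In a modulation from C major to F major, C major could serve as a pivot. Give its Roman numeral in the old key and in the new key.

I in C major; V in F major

The scale of C major is C D E F G A B; C is degree 1, and the triad built there (C-E-G) is major, so it is I.
The scale of F major is F G A Bb C D E; C is degree 5, and the triad built there (C-E-G) is major, so it is V.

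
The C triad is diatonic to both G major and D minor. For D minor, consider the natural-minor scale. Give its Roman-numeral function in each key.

IV in G major; VII in D minor

The scale of G major is G A B C D E F#; C is degree 4, and the triad built there (C-E-G) is major, so it is IV.
The scale of D minor (natural minor) is D E F G A Bb C; C is degree 7, and the triad built there (C-E-G) is major, so it is VII.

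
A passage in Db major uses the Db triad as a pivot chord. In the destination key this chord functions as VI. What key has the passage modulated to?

The numeral VI denotes a major triad on scale degree 6. With Db on degree 6, the tonic of the new key is F.
Degree 6 carries a major triad in minor keys, so the destination is F minor.
Check: the diatonic triads of F minor (natural minor) are Fm (i), Gdim (ii°), Ab (III), Bbm (iv), Cm (v), Db (VI), Eb (VII) — Db is indeed VI.

F minor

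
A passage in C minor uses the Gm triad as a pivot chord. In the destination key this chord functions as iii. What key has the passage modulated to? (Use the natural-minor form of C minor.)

The numeral iii denotes a minor triad on scale degree 3. With G on degree 3, the tonic of the new key is Eb.
Degree 3 carries a minor triad in major keys, so the destination is Eb major.
Check: the diatonic triads of Eb major are Eb (I), Fm (ii), Gm (iii), Ab (IV), Bb (V), Cm (vi), Ddim (vii°) — Gm is indeed iii.

Eb major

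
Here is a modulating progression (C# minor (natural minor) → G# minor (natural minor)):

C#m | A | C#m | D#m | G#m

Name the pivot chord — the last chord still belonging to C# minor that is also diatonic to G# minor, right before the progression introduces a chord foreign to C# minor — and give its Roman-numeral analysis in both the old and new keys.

Chords diatonic to C# minor: C#m, D#dim, E, F#m, G#m, A, B.
Reading the progression, the first chord not in that set is D#m, so the modulation leaves C# minor there.
The chord immediately before D#m is C#m, which is diatonic to both keys: i in C# minor and iv in G# minor.

C#m — i in C# minor, iv in G# minor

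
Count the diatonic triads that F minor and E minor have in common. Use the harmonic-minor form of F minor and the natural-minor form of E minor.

1

Diatonic triads of F minor (harmonic minor): Fm (i), Gdim (ii°), Abaug (III+), Bbm (iv), C (V), Db (VI), Edim (vii°).
Diatonic triads of E minor (natural minor): Em (i), F#dim (ii°), G (III), Am (iv), Bm (v), C (VI), D (VII).
Matching root and quality in both lists: C.
That gives 1 common triad.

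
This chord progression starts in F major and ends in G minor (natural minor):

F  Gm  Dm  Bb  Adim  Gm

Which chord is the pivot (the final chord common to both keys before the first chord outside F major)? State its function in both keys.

Chords diatonic to F major: F, Gm, Am, Bb, C, Dm, Edim.
Reading the progression, the first chord not in that set is Adim, so the modulation leaves F major there.
The chord immediately before Adim is Bb, which is diatonic to both keys: IV in F major and III in G minor.

Bb — IV in F major, III in G minor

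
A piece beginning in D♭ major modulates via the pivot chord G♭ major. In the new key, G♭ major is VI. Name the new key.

The numeral VI denotes a major triad on scale degree 6. With G♭ on degree 6, the tonic of the new key is B♭.
Degree 6 carries a major triad in minor keys, so the destination is B♭ minor.
Check: the diatonic triads of B♭ minor (natural minor) are B♭m (i), Cdim (ii°), D♭ (III), E♭m (iv), Fm (v), G♭ (VI), A♭ (VII) — G♭ major is indeed VI.

B♭ minor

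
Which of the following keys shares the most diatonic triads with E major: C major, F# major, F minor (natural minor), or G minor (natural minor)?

F# major

Triads of E major: E (I), F#m (ii), G#m (iii), A (IV), B (V), C#m (vi), D#dim (vii°).
C major shares 0: none.
F# major shares 2: G#m, B.
F minor (natural minor) shares 0: none.
G minor (natural minor) shares 0: none.
The most common triads (2) are shared with F# major.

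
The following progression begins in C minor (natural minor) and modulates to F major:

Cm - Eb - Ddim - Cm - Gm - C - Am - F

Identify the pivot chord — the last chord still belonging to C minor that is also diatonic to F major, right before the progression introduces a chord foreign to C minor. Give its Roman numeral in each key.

Chords diatonic to C minor: Cm, Ddim, Eb, Fm, Gm, Ab, Bb.
Reading the progression, the first chord not in that set is C, so the modulation leaves C minor there.
The chord immediately before C is Gm, which is diatonic to both keys: v in C minor and ii in F major.

Gm — v in C minor, ii in F major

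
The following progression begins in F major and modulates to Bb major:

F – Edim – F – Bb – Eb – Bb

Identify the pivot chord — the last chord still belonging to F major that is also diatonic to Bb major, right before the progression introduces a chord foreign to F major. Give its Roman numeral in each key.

Chords diatonic to F major: F, Gm, Am, Bb, C, Dm, Edim.
Reading the progression, the first chord not in that set is Eb, so the modulation leaves F major there.
The chord immediately before Eb is Bb, which is diatonic to both keys: IV in F major and I in Bb major.

Bb — IV in F major, I in Bb major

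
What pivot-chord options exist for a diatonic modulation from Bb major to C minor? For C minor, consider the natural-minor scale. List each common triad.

Bb, Cm, Eb, Gm

Triads in Bb major: Bb (I), Cm (ii), Dm (iii), Eb (IV), F (V), Gm (vi), Adim (vii°).
Triads in C minor (natural minor): Cm (i), Ddim (ii°), Eb (III), Fm (iv), Gm (v), Ab (VI), Bb (VII).
Shared triads with their functions: Bb (I in Bb major, VII in C minor); Cm (ii in Bb major, i in C minor); Eb (IV in Bb major, III in C minor); Gm (vi in Bb major, v in C minor).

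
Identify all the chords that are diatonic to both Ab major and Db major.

Ab, Bbm, Db, Fm

Triads in Ab major: Ab major (I), Bb minor (ii), C minor (iii), Db major (IV), Eb major (V), F minor (vi), G diminished (vii°).
Triads in Db major: Db major (I), Eb minor (ii), F minor (iii), Gb major (IV), Ab major (V), Bb minor (vi), C diminished (vii°).
Shared triads with their functions: Ab major (I in Ab major, V in Db major); Bb minor (ii in Ab major, vi in Db major); Db major (IV in Ab major, I in Db major); F minor (vi in Ab major, iii in Db major).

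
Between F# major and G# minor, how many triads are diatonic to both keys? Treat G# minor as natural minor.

4

Diatonic triads of F# major: F# major (I), G# minor (ii), A# minor (iii), B major (IV), C# major (V), D# minor (vi), E# diminished (vii°).
Diatonic triads of G# minor (natural minor): G# minor (i), A# diminished (ii°), B major (III), C# minor (iv), D# minor (v), E major (VI), F# major (VII).
Matching root and quality in both lists: F# major, G# minor, B major, D# minor.
That gives 4 common triads.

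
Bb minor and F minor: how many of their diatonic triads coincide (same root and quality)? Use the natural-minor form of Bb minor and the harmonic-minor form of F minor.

Diatonic triads of Bb minor (natural minor): Bbm (i), Cdim (ii°), Db (III), Ebm (iv), Fm (v), Gb (VI), Ab (VII).
Diatonic triads of F minor (harmonic minor): Fm (i), Gdim (ii°), Abaug (III+), Bbm (iv), C (V), Db (VI), Edim (vii°).
Matching root and quality in both lists: Bbm, Db, Fm.
That gives 3 common triads.

3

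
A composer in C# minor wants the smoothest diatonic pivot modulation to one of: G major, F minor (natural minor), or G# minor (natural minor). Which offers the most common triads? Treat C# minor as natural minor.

G# minor

Triads of C# minor (natural minor): C#m (i), D#dim (ii°), E (III), F#m (iv), G#m (v), A (VI), B (VII).
G major shares 0: none.
F minor (natural minor) shares 0: none.
G# minor (natural minor) shares 4: C#m, E, G#m, B.
The most common triads (4) are shared with G# minor.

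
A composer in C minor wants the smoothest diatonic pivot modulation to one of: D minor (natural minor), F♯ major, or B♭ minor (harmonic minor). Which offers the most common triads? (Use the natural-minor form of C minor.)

D minor

Triads of C minor (natural minor): C minor (i), D diminished (ii°), E♭ major (III), F minor (iv), G minor (v), A♭ major (VI), B♭ major (VII).
D minor (natural minor) shares 2: Gm, B♭.
F♯ major shares 0: none.
B♭ minor (harmonic minor) shares 0: none.
The most common triads (2) are shared with D minor.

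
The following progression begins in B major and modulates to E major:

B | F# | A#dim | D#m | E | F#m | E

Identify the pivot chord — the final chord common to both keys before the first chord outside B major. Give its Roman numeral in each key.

Chords diatonic to B major: B, C#m, D#m, E, F#, G#m, A#dim.
Reading the progression, the first chord not in that set is F#m, so the modulation leaves B major there.
The chord immediately before F#m is E, which is diatonic to both keys: IV in B major and I in E major.

E — IV in B major, I in E major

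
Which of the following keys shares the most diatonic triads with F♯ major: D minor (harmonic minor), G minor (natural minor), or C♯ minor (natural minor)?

C♯ minor

Triads of F♯ major: F♯ major (I), G♯ minor (ii), A♯ minor (iii), B major (IV), C♯ major (V), D♯ minor (vi), E♯ diminished (vii°).
D minor (harmonic minor) shares 0: none.
G minor (natural minor) shares 0: none.
C♯ minor (natural minor) shares 2: G♯m, B.
The most common triads (2) are shared with C♯ minor.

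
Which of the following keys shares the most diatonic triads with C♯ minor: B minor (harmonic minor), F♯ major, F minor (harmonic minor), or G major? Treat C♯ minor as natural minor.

F♯ major

Triads of C♯ minor (natural minor): C♯m (i), D♯dim (ii°), E (III), F♯m (iv), G♯m (v), A (VI), B (VII).
B minor (harmonic minor) shares 0: none.
F♯ major shares 2: G♯m, B.
F minor (harmonic minor) shares 0: none.
G major shares 0: none.
The most common triads (2) are shared with F♯ major.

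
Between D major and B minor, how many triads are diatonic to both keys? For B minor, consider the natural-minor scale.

7

Diatonic triads of D major: D major (I), E minor (ii), F# minor (iii), G major (IV), A major (V), B minor (vi), C# diminished (vii°).
Diatonic triads of B minor (natural minor): B minor (i), C# diminished (ii°), D major (III), E minor (iv), F# minor (v), G major (VI), A major (VII).
Matching root and quality in both lists: D major, E minor, F# minor, G major, A major, B minor, C# diminished.
That gives 7 common triads.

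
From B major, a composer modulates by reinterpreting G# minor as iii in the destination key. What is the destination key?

E major

The numeral iii denotes a minor triad on scale degree 3. With G# on degree 3, the tonic of the new key is E.
Degree 3 carries a minor triad in major keys, so the destination is E major.
Check: the diatonic triads of E major are E (I), F#m (ii), G#m (iii), A (IV), B (V), C#m (vi), D#dim (vii°) — G# minor is indeed iii.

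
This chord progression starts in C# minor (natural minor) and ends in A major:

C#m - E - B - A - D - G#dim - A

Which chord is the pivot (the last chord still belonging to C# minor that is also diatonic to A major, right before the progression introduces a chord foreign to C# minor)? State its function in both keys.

Chords diatonic to C# minor: C#m, D#dim, E, F#m, G#m, A, B.
Reading the progression, the first chord not in that set is D, so the modulation leaves C# minor there.
The chord immediately before D is A, which is diatonic to both keys: VI in C# minor and I in A major.

A — VI in C# minor, I in A major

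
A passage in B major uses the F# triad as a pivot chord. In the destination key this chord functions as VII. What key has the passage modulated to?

G# minor

The numeral VII denotes a major triad on scale degree 7. With F# on degree 7, the tonic of the new key is G#.
Degree 7 carries a major triad in natural-minor keys, so the destination is G# minor.
Check: the diatonic triads of G# minor (natural minor) are G#m (i), A#dim (ii°), B (III), C#m (iv), D#m (v), E (VI), F# (VII) — F# is indeed VII.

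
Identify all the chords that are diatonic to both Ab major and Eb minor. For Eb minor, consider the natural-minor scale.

Triads in Ab major: Ab (I), Bbm (ii), Cm (iii), Db (IV), Eb (V), Fm (vi), Gdim (vii°).
Triads in Eb minor (natural minor): Ebm (i), Fdim (ii°), Gb (III), Abm (iv), Bbm (v), Cb (VI), Db (VII).
Shared triads with their functions: Bbm (ii in Ab major, v in Eb minor); Db (IV in Ab major, VII in Eb minor).

Bbm, Db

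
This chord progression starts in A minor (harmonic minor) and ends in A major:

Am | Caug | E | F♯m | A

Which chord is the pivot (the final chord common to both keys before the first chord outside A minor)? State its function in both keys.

E — V in A minor, V in A major

Chords diatonic to A minor: Am, Bdim, Caug, Dm, E, F, G♯dim.
Reading the progression, the first chord not in that set is F♯m, so the modulation leaves A minor there.
The chord immediately before F♯m is E, which is diatonic to both keys: V in A minor and V in A major.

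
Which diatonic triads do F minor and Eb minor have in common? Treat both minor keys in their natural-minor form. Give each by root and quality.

Triads in F minor (natural minor): Fm (i), Gdim (ii°), Ab (III), Bbm (iv), Cm (v), Db (VI), Eb (VII).
Triads in Eb minor (natural minor): Ebm (i), Fdim (ii°), Gb (III), Abm (iv), Bbm (v), Cb (VI), Db (VII).
Shared triads with their functions: Bbm (iv in F minor, v in Eb minor); Db (VI in F minor, VII in Eb minor).

Bbm, Db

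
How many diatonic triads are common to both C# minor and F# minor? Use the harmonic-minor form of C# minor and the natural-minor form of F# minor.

3

Diatonic triads of C# minor (harmonic minor): C#m (i), D#dim (ii°), Eaug (III+), F#m (iv), G# (V), A (VI), B#dim (vii°).
Diatonic triads of F# minor (natural minor): F#m (i), G#dim (ii°), A (III), Bm (iv), C#m (v), D (VI), E (VII).
Matching root and quality in both lists: C#m, F#m, A.
That gives 3 common triads.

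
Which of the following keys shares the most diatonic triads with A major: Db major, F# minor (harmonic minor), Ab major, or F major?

Triads of A major: A major (I), B minor (ii), C# minor (iii), D major (IV), E major (V), F# minor (vi), G# diminished (vii°).
Db major shares 0: none.
F# minor (harmonic minor) shares 4: Bm, D, F#m, G#dim.
Ab major shares 0: none.
F major shares 0: none.
The most common triads (4) are shared with F# minor.

F# minor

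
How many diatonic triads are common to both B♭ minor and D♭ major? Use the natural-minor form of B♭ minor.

7

Diatonic triads of B♭ minor (natural minor): B♭m (i), Cdim (ii°), D♭ (III), E♭m (iv), Fm (v), G♭ (VI), A♭ (VII).
Diatonic triads of D♭ major: D♭ (I), E♭m (ii), Fm (iii), G♭ (IV), A♭ (V), B♭m (vi), Cdim (vii°).
Matching root and quality in both lists: B♭m, Cdim, D♭, E♭m, Fm, G♭, A♭.
That gives 7 common triads.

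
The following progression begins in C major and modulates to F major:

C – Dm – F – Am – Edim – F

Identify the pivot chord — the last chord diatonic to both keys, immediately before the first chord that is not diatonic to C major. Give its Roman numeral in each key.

Chords diatonic to C major: C, Dm, Em, F, G, Am, Bdim.
Reading the progression, the first chord not in that set is Edim, so the modulation leaves C major there.
The chord immediately before Edim is Am, which is diatonic to both keys: vi in C major and iii in F major.

Am — vi in C major, iii in F major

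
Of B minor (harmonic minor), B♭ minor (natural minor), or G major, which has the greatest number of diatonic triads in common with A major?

Triads of A major: A (I), Bm (ii), C♯m (iii), D (IV), E (V), F♯m (vi), G♯dim (vii°).
B minor (harmonic minor) shares 1: Bm.
B♭ minor (natural minor) shares 0: none.
G major shares 2: Bm, D.
The most common triads (2) are shared with G major.

G major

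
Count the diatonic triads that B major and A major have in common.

Diatonic triads of B major: B (I), C#m (ii), D#m (iii), E (IV), F# (V), G#m (vi), A#dim (vii°).
Diatonic triads of A major: A (I), Bm (ii), C#m (iii), D (IV), E (V), F#m (vi), G#dim (vii°).
Matching root and quality in both lists: C#m, E.
That gives 2 common triads.

2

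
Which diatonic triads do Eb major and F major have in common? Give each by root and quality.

Triads in Eb major: Eb (I), Fm (ii), Gm (iii), Ab (IV), Bb (V), Cm (vi), Ddim (vii°).
Triads in F major: F (I), Gm (ii), Am (iii), Bb (IV), C (V), Dm (vi), Edim (vii°).
Shared triads with their functions: Gm (iii in Eb major, ii in F major); Bb (V in Eb major, IV in F major).

Gm, Bb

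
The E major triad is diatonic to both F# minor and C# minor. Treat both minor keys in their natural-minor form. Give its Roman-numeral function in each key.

The scale of F# minor (natural minor) is F# G# A B C# D E; E is degree 7, and the triad built there (E-G#-B) is major, so it is VII.
The scale of C# minor (natural minor) is C# D# E F# G# A B; E is degree 3, and the triad built there (E-G#-B) is major, so it is III.

VII in F# minor; III in C# minor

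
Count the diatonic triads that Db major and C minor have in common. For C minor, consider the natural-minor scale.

Diatonic triads of Db major: Db (I), Ebm (ii), Fm (iii), Gb (IV), Ab (V), Bbm (vi), Cdim (vii°).
Diatonic triads of C minor (natural minor): Cm (i), Ddim (ii°), Eb (III), Fm (iv), Gm (v), Ab (VI), Bb (VII).
Matching root and quality in both lists: Fm, Ab.
That gives 2 common triads.

2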